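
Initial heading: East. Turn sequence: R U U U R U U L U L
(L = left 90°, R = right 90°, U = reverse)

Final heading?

Start: East
  R (right (90° clockwise)) -> South
  U (U-turn (180°)) -> North
  U (U-turn (180°)) -> South
  U (U-turn (180°)) -> North
  R (right (90° clockwise)) -> East
  U (U-turn (180°)) -> West
  U (U-turn (180°)) -> East
  L (left (90° counter-clockwise)) -> North
  U (U-turn (180°)) -> South
  L (left (90° counter-clockwise)) -> East
Final: East

Answer: Final heading: East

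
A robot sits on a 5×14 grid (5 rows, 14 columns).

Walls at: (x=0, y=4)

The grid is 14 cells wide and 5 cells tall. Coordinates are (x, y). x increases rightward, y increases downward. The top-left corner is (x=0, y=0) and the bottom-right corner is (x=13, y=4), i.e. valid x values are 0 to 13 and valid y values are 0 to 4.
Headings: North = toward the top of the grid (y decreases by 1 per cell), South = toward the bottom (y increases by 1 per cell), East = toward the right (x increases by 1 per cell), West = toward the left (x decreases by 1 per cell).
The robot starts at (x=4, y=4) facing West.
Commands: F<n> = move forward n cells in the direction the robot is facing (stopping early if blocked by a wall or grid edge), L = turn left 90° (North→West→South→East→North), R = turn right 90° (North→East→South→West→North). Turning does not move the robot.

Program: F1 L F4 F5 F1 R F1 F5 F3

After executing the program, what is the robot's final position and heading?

Start: (x=4, y=4), facing West
  F1: move forward 1, now at (x=3, y=4)
  L: turn left, now facing South
  F4: move forward 0/4 (blocked), now at (x=3, y=4)
  F5: move forward 0/5 (blocked), now at (x=3, y=4)
  F1: move forward 0/1 (blocked), now at (x=3, y=4)
  R: turn right, now facing West
  F1: move forward 1, now at (x=2, y=4)
  F5: move forward 1/5 (blocked), now at (x=1, y=4)
  F3: move forward 0/3 (blocked), now at (x=1, y=4)
Final: (x=1, y=4), facing West

Answer: Final position: (x=1, y=4), facing West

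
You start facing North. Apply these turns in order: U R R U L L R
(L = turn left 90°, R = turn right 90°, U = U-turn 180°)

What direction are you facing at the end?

Start: North
  U (U-turn (180°)) -> South
  R (right (90° clockwise)) -> West
  R (right (90° clockwise)) -> North
  U (U-turn (180°)) -> South
  L (left (90° counter-clockwise)) -> East
  L (left (90° counter-clockwise)) -> North
  R (right (90° clockwise)) -> East
Final: East

Answer: Final heading: East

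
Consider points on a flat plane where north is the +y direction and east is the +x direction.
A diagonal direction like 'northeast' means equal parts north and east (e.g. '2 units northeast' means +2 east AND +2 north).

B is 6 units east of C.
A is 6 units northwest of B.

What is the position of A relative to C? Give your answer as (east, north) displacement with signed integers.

Answer: A is at (east=0, north=6) relative to C.

Derivation:
Place C at the origin (east=0, north=0).
  B is 6 units east of C: delta (east=+6, north=+0); B at (east=6, north=0).
  A is 6 units northwest of B: delta (east=-6, north=+6); A at (east=0, north=6).
Therefore A relative to C: (east=0, north=6).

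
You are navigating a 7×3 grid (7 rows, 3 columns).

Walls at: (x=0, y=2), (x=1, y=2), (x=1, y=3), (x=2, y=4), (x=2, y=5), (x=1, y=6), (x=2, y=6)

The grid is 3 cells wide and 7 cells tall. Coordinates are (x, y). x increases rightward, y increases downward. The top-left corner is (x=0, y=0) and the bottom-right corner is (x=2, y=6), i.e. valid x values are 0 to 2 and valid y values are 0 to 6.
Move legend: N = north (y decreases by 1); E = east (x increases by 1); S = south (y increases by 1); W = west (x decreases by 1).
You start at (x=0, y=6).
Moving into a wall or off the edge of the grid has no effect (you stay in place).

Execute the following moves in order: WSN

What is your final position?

Answer: Final position: (x=0, y=5)

Derivation:
Start: (x=0, y=6)
  W (west): blocked, stay at (x=0, y=6)
  S (south): blocked, stay at (x=0, y=6)
  N (north): (x=0, y=6) -> (x=0, y=5)
Final: (x=0, y=5)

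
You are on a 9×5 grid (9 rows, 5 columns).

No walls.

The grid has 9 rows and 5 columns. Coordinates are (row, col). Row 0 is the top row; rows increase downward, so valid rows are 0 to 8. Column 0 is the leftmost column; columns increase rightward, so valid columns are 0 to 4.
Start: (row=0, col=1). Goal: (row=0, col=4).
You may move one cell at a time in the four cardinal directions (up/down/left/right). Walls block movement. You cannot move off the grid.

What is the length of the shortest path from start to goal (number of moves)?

Answer: Shortest path length: 3

Derivation:
BFS from (row=0, col=1) until reaching (row=0, col=4):
  Distance 0: (row=0, col=1)
  Distance 1: (row=0, col=0), (row=0, col=2), (row=1, col=1)
  Distance 2: (row=0, col=3), (row=1, col=0), (row=1, col=2), (row=2, col=1)
  Distance 3: (row=0, col=4), (row=1, col=3), (row=2, col=0), (row=2, col=2), (row=3, col=1)  <- goal reached here
One shortest path (3 moves): (row=0, col=1) -> (row=0, col=2) -> (row=0, col=3) -> (row=0, col=4)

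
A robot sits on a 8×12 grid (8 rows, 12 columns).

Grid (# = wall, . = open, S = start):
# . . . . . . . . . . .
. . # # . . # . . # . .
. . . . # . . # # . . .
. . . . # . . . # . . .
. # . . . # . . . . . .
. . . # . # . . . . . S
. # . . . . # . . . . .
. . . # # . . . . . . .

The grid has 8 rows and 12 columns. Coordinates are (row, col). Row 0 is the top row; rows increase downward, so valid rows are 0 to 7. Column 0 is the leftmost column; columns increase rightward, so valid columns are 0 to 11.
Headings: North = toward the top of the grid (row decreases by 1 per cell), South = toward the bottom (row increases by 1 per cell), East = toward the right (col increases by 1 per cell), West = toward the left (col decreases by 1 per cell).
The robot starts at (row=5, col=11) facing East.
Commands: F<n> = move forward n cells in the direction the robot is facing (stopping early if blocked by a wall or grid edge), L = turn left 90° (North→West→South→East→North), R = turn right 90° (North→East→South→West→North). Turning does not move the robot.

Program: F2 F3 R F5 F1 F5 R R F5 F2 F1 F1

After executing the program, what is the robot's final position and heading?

Answer: Final position: (row=0, col=11), facing North

Derivation:
Start: (row=5, col=11), facing East
  F2: move forward 0/2 (blocked), now at (row=5, col=11)
  F3: move forward 0/3 (blocked), now at (row=5, col=11)
  R: turn right, now facing South
  F5: move forward 2/5 (blocked), now at (row=7, col=11)
  F1: move forward 0/1 (blocked), now at (row=7, col=11)
  F5: move forward 0/5 (blocked), now at (row=7, col=11)
  R: turn right, now facing West
  R: turn right, now facing North
  F5: move forward 5, now at (row=2, col=11)
  F2: move forward 2, now at (row=0, col=11)
  F1: move forward 0/1 (blocked), now at (row=0, col=11)
  F1: move forward 0/1 (blocked), now at (row=0, col=11)
Final: (row=0, col=11), facing North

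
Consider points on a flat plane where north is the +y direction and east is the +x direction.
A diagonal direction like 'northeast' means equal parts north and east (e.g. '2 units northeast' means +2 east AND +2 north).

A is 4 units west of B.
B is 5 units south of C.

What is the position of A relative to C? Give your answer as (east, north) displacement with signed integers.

Place C at the origin (east=0, north=0).
  B is 5 units south of C: delta (east=+0, north=-5); B at (east=0, north=-5).
  A is 4 units west of B: delta (east=-4, north=+0); A at (east=-4, north=-5).
Therefore A relative to C: (east=-4, north=-5).

Answer: A is at (east=-4, north=-5) relative to C.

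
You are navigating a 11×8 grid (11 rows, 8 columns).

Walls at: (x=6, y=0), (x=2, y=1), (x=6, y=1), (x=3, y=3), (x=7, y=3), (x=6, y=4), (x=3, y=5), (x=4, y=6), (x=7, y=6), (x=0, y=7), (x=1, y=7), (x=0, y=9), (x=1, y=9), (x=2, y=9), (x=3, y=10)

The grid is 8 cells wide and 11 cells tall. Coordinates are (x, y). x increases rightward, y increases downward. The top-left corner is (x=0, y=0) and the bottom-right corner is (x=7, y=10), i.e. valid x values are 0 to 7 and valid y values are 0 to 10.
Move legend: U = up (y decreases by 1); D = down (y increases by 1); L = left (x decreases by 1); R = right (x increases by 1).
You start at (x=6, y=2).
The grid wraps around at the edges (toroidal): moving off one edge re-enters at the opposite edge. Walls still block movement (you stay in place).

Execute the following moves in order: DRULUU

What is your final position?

Answer: Final position: (x=5, y=0)

Derivation:
Start: (x=6, y=2)
  D (down): (x=6, y=2) -> (x=6, y=3)
  R (right): blocked, stay at (x=6, y=3)
  U (up): (x=6, y=3) -> (x=6, y=2)
  L (left): (x=6, y=2) -> (x=5, y=2)
  U (up): (x=5, y=2) -> (x=5, y=1)
  U (up): (x=5, y=1) -> (x=5, y=0)
Final: (x=5, y=0)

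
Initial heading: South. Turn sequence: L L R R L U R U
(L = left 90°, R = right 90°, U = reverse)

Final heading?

Answer: Final heading: South

Derivation:
Start: South
  L (left (90° counter-clockwise)) -> East
  L (left (90° counter-clockwise)) -> North
  R (right (90° clockwise)) -> East
  R (right (90° clockwise)) -> South
  L (left (90° counter-clockwise)) -> East
  U (U-turn (180°)) -> West
  R (right (90° clockwise)) -> North
  U (U-turn (180°)) -> South
Final: South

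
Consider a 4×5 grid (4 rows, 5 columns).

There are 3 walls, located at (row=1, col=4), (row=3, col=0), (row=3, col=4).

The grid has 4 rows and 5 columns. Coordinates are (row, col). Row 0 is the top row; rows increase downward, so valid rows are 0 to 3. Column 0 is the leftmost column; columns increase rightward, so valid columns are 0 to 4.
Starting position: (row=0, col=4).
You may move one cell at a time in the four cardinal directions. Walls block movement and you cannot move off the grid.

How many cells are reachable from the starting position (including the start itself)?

Answer: Reachable cells: 17

Derivation:
BFS flood-fill from (row=0, col=4):
  Distance 0: (row=0, col=4)
  Distance 1: (row=0, col=3)
  Distance 2: (row=0, col=2), (row=1, col=3)
  Distance 3: (row=0, col=1), (row=1, col=2), (row=2, col=3)
  Distance 4: (row=0, col=0), (row=1, col=1), (row=2, col=2), (row=2, col=4), (row=3, col=3)
  Distance 5: (row=1, col=0), (row=2, col=1), (row=3, col=2)
  Distance 6: (row=2, col=0), (row=3, col=1)
Total reachable: 17 (grid has 17 open cells total)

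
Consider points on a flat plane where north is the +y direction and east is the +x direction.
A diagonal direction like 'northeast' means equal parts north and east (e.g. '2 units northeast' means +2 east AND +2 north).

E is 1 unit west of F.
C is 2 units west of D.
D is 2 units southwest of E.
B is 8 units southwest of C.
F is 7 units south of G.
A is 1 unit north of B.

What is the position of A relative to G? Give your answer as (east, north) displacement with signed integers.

Answer: A is at (east=-13, north=-16) relative to G.

Derivation:
Place G at the origin (east=0, north=0).
  F is 7 units south of G: delta (east=+0, north=-7); F at (east=0, north=-7).
  E is 1 unit west of F: delta (east=-1, north=+0); E at (east=-1, north=-7).
  D is 2 units southwest of E: delta (east=-2, north=-2); D at (east=-3, north=-9).
  C is 2 units west of D: delta (east=-2, north=+0); C at (east=-5, north=-9).
  B is 8 units southwest of C: delta (east=-8, north=-8); B at (east=-13, north=-17).
  A is 1 unit north of B: delta (east=+0, north=+1); A at (east=-13, north=-16).
Therefore A relative to G: (east=-13, north=-16).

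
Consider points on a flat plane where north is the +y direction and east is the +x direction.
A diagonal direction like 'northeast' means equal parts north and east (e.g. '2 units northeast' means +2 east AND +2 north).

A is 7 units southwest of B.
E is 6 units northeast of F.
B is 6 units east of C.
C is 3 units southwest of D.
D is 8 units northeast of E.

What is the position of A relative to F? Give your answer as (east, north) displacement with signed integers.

Answer: A is at (east=10, north=4) relative to F.

Derivation:
Place F at the origin (east=0, north=0).
  E is 6 units northeast of F: delta (east=+6, north=+6); E at (east=6, north=6).
  D is 8 units northeast of E: delta (east=+8, north=+8); D at (east=14, north=14).
  C is 3 units southwest of D: delta (east=-3, north=-3); C at (east=11, north=11).
  B is 6 units east of C: delta (east=+6, north=+0); B at (east=17, north=11).
  A is 7 units southwest of B: delta (east=-7, north=-7); A at (east=10, north=4).
Therefore A relative to F: (east=10, north=4).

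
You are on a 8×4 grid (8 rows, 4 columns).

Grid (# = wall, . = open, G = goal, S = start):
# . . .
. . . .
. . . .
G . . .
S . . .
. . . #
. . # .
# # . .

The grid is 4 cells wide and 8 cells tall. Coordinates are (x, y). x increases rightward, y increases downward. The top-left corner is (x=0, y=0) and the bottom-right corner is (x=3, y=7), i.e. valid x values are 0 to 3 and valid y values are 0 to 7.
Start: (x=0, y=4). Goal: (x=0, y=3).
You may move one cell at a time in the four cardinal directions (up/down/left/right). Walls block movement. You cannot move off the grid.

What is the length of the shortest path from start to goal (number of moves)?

Answer: Shortest path length: 1

Derivation:
BFS from (x=0, y=4) until reaching (x=0, y=3):
  Distance 0: (x=0, y=4)
  Distance 1: (x=0, y=3), (x=1, y=4), (x=0, y=5)  <- goal reached here
One shortest path (1 moves): (x=0, y=4) -> (x=0, y=3)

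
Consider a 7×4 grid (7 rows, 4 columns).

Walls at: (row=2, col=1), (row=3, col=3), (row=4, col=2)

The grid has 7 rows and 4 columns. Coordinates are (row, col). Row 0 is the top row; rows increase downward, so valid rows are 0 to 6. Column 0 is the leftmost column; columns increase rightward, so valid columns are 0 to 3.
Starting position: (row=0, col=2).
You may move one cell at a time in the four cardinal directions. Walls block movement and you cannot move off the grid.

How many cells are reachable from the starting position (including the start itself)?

Answer: Reachable cells: 25

Derivation:
BFS flood-fill from (row=0, col=2):
  Distance 0: (row=0, col=2)
  Distance 1: (row=0, col=1), (row=0, col=3), (row=1, col=2)
  Distance 2: (row=0, col=0), (row=1, col=1), (row=1, col=3), (row=2, col=2)
  Distance 3: (row=1, col=0), (row=2, col=3), (row=3, col=2)
  Distance 4: (row=2, col=0), (row=3, col=1)
  Distance 5: (row=3, col=0), (row=4, col=1)
  Distance 6: (row=4, col=0), (row=5, col=1)
  Distance 7: (row=5, col=0), (row=5, col=2), (row=6, col=1)
  Distance 8: (row=5, col=3), (row=6, col=0), (row=6, col=2)
  Distance 9: (row=4, col=3), (row=6, col=3)
Total reachable: 25 (grid has 25 open cells total)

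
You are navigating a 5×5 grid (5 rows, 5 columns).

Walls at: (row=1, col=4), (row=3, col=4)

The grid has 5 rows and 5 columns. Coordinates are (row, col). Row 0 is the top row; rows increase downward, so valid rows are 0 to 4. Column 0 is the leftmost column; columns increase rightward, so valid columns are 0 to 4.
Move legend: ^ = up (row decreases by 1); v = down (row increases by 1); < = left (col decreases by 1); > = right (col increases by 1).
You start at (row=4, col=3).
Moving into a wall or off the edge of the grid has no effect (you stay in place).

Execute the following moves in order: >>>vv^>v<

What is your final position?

Answer: Final position: (row=4, col=3)

Derivation:
Start: (row=4, col=3)
  > (right): (row=4, col=3) -> (row=4, col=4)
  > (right): blocked, stay at (row=4, col=4)
  > (right): blocked, stay at (row=4, col=4)
  v (down): blocked, stay at (row=4, col=4)
  v (down): blocked, stay at (row=4, col=4)
  ^ (up): blocked, stay at (row=4, col=4)
  > (right): blocked, stay at (row=4, col=4)
  v (down): blocked, stay at (row=4, col=4)
  < (left): (row=4, col=4) -> (row=4, col=3)
Final: (row=4, col=3)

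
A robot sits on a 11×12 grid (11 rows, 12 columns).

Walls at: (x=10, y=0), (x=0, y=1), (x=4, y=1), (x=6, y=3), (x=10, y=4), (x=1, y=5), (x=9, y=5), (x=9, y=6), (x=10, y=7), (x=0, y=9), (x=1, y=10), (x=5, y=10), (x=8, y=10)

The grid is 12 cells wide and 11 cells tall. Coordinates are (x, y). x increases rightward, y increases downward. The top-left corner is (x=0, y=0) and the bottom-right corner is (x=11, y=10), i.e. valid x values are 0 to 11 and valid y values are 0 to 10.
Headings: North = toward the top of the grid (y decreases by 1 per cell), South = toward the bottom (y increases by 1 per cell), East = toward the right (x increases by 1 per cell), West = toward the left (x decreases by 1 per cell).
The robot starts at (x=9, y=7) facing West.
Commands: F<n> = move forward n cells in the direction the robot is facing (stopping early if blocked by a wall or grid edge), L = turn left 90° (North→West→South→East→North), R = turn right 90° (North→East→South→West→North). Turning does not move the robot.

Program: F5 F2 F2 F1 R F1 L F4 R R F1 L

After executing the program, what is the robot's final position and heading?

Answer: Final position: (x=1, y=6), facing North

Derivation:
Start: (x=9, y=7), facing West
  F5: move forward 5, now at (x=4, y=7)
  F2: move forward 2, now at (x=2, y=7)
  F2: move forward 2, now at (x=0, y=7)
  F1: move forward 0/1 (blocked), now at (x=0, y=7)
  R: turn right, now facing North
  F1: move forward 1, now at (x=0, y=6)
  L: turn left, now facing West
  F4: move forward 0/4 (blocked), now at (x=0, y=6)
  R: turn right, now facing North
  R: turn right, now facing East
  F1: move forward 1, now at (x=1, y=6)
  L: turn left, now facing North
Final: (x=1, y=6), facing North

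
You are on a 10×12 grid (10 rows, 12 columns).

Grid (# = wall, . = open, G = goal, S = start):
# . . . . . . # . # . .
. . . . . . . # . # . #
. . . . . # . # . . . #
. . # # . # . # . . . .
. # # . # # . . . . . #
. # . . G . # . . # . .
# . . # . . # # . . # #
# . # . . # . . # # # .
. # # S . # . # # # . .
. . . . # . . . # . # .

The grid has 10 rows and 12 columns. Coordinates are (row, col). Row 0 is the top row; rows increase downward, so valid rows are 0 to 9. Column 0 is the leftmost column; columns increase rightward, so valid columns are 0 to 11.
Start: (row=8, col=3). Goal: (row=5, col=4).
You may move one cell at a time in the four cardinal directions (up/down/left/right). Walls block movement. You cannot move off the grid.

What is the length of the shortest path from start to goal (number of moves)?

BFS from (row=8, col=3) until reaching (row=5, col=4):
  Distance 0: (row=8, col=3)
  Distance 1: (row=7, col=3), (row=8, col=4), (row=9, col=3)
  Distance 2: (row=7, col=4), (row=9, col=2)
  Distance 3: (row=6, col=4), (row=9, col=1)
  Distance 4: (row=5, col=4), (row=6, col=5), (row=9, col=0)  <- goal reached here
One shortest path (4 moves): (row=8, col=3) -> (row=8, col=4) -> (row=7, col=4) -> (row=6, col=4) -> (row=5, col=4)

Answer: Shortest path length: 4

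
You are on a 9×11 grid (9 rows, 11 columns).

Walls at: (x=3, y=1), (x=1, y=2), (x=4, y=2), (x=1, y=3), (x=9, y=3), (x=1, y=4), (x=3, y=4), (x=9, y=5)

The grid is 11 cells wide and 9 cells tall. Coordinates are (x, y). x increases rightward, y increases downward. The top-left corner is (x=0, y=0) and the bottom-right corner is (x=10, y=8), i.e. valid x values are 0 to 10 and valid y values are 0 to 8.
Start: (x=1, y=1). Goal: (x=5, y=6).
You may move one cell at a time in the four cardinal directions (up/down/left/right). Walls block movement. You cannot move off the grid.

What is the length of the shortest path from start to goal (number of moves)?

BFS from (x=1, y=1) until reaching (x=5, y=6):
  Distance 0: (x=1, y=1)
  Distance 1: (x=1, y=0), (x=0, y=1), (x=2, y=1)
  Distance 2: (x=0, y=0), (x=2, y=0), (x=0, y=2), (x=2, y=2)
  Distance 3: (x=3, y=0), (x=3, y=2), (x=0, y=3), (x=2, y=3)
  Distance 4: (x=4, y=0), (x=3, y=3), (x=0, y=4), (x=2, y=4)
  Distance 5: (x=5, y=0), (x=4, y=1), (x=4, y=3), (x=0, y=5), (x=2, y=5)
  Distance 6: (x=6, y=0), (x=5, y=1), (x=5, y=3), (x=4, y=4), (x=1, y=5), (x=3, y=5), (x=0, y=6), (x=2, y=6)
  Distance 7: (x=7, y=0), (x=6, y=1), (x=5, y=2), (x=6, y=3), (x=5, y=4), (x=4, y=5), (x=1, y=6), (x=3, y=6), (x=0, y=7), (x=2, y=7)
  Distance 8: (x=8, y=0), (x=7, y=1), (x=6, y=2), (x=7, y=3), (x=6, y=4), (x=5, y=5), (x=4, y=6), (x=1, y=7), (x=3, y=7), (x=0, y=8), (x=2, y=8)
  Distance 9: (x=9, y=0), (x=8, y=1), (x=7, y=2), (x=8, y=3), (x=7, y=4), (x=6, y=5), (x=5, y=6), (x=4, y=7), (x=1, y=8), (x=3, y=8)  <- goal reached here
One shortest path (9 moves): (x=1, y=1) -> (x=2, y=1) -> (x=2, y=2) -> (x=3, y=2) -> (x=3, y=3) -> (x=4, y=3) -> (x=5, y=3) -> (x=5, y=4) -> (x=5, y=5) -> (x=5, y=6)

Answer: Shortest path length: 9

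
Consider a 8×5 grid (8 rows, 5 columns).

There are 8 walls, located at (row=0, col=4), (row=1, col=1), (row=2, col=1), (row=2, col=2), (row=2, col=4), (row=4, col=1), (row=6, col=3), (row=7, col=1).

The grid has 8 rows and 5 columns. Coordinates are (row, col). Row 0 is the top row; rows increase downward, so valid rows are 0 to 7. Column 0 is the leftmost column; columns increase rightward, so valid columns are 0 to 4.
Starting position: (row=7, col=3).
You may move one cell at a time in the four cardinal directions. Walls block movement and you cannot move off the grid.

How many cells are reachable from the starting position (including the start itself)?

Answer: Reachable cells: 32

Derivation:
BFS flood-fill from (row=7, col=3):
  Distance 0: (row=7, col=3)
  Distance 1: (row=7, col=2), (row=7, col=4)
  Distance 2: (row=6, col=2), (row=6, col=4)
  Distance 3: (row=5, col=2), (row=5, col=4), (row=6, col=1)
  Distance 4: (row=4, col=2), (row=4, col=4), (row=5, col=1), (row=5, col=3), (row=6, col=0)
  Distance 5: (row=3, col=2), (row=3, col=4), (row=4, col=3), (row=5, col=0), (row=7, col=0)
  Distance 6: (row=3, col=1), (row=3, col=3), (row=4, col=0)
  Distance 7: (row=2, col=3), (row=3, col=0)
  Distance 8: (row=1, col=3), (row=2, col=0)
  Distance 9: (row=0, col=3), (row=1, col=0), (row=1, col=2), (row=1, col=4)
  Distance 10: (row=0, col=0), (row=0, col=2)
  Distance 11: (row=0, col=1)
Total reachable: 32 (grid has 32 open cells total)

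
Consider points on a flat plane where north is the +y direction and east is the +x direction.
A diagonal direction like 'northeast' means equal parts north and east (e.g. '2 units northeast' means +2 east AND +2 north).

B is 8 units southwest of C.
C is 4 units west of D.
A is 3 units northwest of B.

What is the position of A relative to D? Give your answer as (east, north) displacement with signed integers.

Place D at the origin (east=0, north=0).
  C is 4 units west of D: delta (east=-4, north=+0); C at (east=-4, north=0).
  B is 8 units southwest of C: delta (east=-8, north=-8); B at (east=-12, north=-8).
  A is 3 units northwest of B: delta (east=-3, north=+3); A at (east=-15, north=-5).
Therefore A relative to D: (east=-15, north=-5).

Answer: A is at (east=-15, north=-5) relative to D.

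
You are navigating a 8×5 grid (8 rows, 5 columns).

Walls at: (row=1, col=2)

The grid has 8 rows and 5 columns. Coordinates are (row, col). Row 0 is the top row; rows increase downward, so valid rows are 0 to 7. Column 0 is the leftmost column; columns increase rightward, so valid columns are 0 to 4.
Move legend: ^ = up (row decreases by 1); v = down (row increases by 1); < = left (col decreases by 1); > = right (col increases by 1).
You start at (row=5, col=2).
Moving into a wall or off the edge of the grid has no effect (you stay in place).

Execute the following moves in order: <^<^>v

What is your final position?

Answer: Final position: (row=4, col=1)

Derivation:
Start: (row=5, col=2)
  < (left): (row=5, col=2) -> (row=5, col=1)
  ^ (up): (row=5, col=1) -> (row=4, col=1)
  < (left): (row=4, col=1) -> (row=4, col=0)
  ^ (up): (row=4, col=0) -> (row=3, col=0)
  > (right): (row=3, col=0) -> (row=3, col=1)
  v (down): (row=3, col=1) -> (row=4, col=1)
Final: (row=4, col=1)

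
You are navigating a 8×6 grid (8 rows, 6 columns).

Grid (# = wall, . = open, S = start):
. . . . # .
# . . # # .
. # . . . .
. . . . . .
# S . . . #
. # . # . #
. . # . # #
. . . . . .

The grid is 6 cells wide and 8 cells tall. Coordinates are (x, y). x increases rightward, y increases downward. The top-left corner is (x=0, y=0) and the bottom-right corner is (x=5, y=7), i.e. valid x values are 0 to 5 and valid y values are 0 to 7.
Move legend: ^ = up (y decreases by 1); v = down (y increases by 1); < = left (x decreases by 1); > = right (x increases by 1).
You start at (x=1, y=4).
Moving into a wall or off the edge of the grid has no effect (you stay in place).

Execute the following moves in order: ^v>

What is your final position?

Start: (x=1, y=4)
  ^ (up): (x=1, y=4) -> (x=1, y=3)
  v (down): (x=1, y=3) -> (x=1, y=4)
  > (right): (x=1, y=4) -> (x=2, y=4)
Final: (x=2, y=4)

Answer: Final position: (x=2, y=4)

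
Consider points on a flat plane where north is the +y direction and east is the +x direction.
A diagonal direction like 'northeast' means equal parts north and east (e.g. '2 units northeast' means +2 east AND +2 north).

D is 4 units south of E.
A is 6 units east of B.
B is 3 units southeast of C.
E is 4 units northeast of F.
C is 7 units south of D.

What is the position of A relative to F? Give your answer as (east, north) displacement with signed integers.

Place F at the origin (east=0, north=0).
  E is 4 units northeast of F: delta (east=+4, north=+4); E at (east=4, north=4).
  D is 4 units south of E: delta (east=+0, north=-4); D at (east=4, north=0).
  C is 7 units south of D: delta (east=+0, north=-7); C at (east=4, north=-7).
  B is 3 units southeast of C: delta (east=+3, north=-3); B at (east=7, north=-10).
  A is 6 units east of B: delta (east=+6, north=+0); A at (east=13, north=-10).
Therefore A relative to F: (east=13, north=-10).

Answer: A is at (east=13, north=-10) relative to F.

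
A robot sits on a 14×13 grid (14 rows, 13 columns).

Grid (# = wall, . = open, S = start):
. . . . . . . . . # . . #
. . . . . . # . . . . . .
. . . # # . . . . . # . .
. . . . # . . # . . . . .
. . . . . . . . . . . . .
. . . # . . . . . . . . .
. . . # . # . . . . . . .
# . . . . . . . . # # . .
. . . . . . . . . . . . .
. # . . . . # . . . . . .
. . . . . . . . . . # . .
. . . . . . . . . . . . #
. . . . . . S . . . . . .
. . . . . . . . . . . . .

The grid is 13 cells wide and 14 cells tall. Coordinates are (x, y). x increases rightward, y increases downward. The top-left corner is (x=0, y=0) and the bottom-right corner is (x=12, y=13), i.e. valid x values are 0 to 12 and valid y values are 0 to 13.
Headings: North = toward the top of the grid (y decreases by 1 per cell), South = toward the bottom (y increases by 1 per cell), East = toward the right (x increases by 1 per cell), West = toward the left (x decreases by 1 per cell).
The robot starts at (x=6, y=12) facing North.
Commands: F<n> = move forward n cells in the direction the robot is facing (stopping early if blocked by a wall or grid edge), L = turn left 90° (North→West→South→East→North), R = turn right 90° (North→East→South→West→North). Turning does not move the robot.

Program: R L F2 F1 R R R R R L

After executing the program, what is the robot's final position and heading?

Answer: Final position: (x=6, y=10), facing North

Derivation:
Start: (x=6, y=12), facing North
  R: turn right, now facing East
  L: turn left, now facing North
  F2: move forward 2, now at (x=6, y=10)
  F1: move forward 0/1 (blocked), now at (x=6, y=10)
  R: turn right, now facing East
  R: turn right, now facing South
  R: turn right, now facing West
  R: turn right, now facing North
  R: turn right, now facing East
  L: turn left, now facing North
Final: (x=6, y=10), facing North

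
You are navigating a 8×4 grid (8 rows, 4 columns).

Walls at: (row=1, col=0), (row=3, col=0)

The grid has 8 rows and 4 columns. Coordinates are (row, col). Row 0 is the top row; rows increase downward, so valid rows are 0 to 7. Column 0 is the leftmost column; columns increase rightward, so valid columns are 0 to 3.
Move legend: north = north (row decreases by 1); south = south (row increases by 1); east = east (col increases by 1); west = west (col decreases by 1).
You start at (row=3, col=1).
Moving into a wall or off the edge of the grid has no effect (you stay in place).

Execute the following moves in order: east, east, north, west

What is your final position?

Answer: Final position: (row=2, col=2)

Derivation:
Start: (row=3, col=1)
  east (east): (row=3, col=1) -> (row=3, col=2)
  east (east): (row=3, col=2) -> (row=3, col=3)
  north (north): (row=3, col=3) -> (row=2, col=3)
  west (west): (row=2, col=3) -> (row=2, col=2)
Final: (row=2, col=2)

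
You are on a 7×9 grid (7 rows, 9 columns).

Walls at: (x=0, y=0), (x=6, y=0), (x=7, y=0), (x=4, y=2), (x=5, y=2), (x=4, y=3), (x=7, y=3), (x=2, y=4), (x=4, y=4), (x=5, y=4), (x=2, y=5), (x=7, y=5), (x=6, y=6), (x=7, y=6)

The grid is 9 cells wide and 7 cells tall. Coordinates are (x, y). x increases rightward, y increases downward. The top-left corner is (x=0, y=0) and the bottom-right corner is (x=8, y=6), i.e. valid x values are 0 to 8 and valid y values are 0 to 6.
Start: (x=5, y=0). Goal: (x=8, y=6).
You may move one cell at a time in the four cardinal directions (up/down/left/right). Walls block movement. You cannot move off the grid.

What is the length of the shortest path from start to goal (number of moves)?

Answer: Shortest path length: 9

Derivation:
BFS from (x=5, y=0) until reaching (x=8, y=6):
  Distance 0: (x=5, y=0)
  Distance 1: (x=4, y=0), (x=5, y=1)
  Distance 2: (x=3, y=0), (x=4, y=1), (x=6, y=1)
  Distance 3: (x=2, y=0), (x=3, y=1), (x=7, y=1), (x=6, y=2)
  Distance 4: (x=1, y=0), (x=2, y=1), (x=8, y=1), (x=3, y=2), (x=7, y=2), (x=6, y=3)
  Distance 5: (x=8, y=0), (x=1, y=1), (x=2, y=2), (x=8, y=2), (x=3, y=3), (x=5, y=3), (x=6, y=4)
  Distance 6: (x=0, y=1), (x=1, y=2), (x=2, y=3), (x=8, y=3), (x=3, y=4), (x=7, y=4), (x=6, y=5)
  Distance 7: (x=0, y=2), (x=1, y=3), (x=8, y=4), (x=3, y=5), (x=5, y=5)
  Distance 8: (x=0, y=3), (x=1, y=4), (x=4, y=5), (x=8, y=5), (x=3, y=6), (x=5, y=6)
  Distance 9: (x=0, y=4), (x=1, y=5), (x=2, y=6), (x=4, y=6), (x=8, y=6)  <- goal reached here
One shortest path (9 moves): (x=5, y=0) -> (x=5, y=1) -> (x=6, y=1) -> (x=7, y=1) -> (x=8, y=1) -> (x=8, y=2) -> (x=8, y=3) -> (x=8, y=4) -> (x=8, y=5) -> (x=8, y=6)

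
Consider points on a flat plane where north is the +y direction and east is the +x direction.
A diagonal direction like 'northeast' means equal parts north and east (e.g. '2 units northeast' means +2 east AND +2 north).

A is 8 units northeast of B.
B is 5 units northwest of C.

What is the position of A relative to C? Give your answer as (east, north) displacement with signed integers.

Place C at the origin (east=0, north=0).
  B is 5 units northwest of C: delta (east=-5, north=+5); B at (east=-5, north=5).
  A is 8 units northeast of B: delta (east=+8, north=+8); A at (east=3, north=13).
Therefore A relative to C: (east=3, north=13).

Answer: A is at (east=3, north=13) relative to C.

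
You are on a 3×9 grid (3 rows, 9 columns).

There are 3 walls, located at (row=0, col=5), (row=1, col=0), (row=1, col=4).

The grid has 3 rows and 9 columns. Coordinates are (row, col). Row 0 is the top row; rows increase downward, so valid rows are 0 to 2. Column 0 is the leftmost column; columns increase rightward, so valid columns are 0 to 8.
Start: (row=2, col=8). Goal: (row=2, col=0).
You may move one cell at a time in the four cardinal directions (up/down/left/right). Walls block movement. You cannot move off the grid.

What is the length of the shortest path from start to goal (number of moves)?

Answer: Shortest path length: 8

Derivation:
BFS from (row=2, col=8) until reaching (row=2, col=0):
  Distance 0: (row=2, col=8)
  Distance 1: (row=1, col=8), (row=2, col=7)
  Distance 2: (row=0, col=8), (row=1, col=7), (row=2, col=6)
  Distance 3: (row=0, col=7), (row=1, col=6), (row=2, col=5)
  Distance 4: (row=0, col=6), (row=1, col=5), (row=2, col=4)
  Distance 5: (row=2, col=3)
  Distance 6: (row=1, col=3), (row=2, col=2)
  Distance 7: (row=0, col=3), (row=1, col=2), (row=2, col=1)
  Distance 8: (row=0, col=2), (row=0, col=4), (row=1, col=1), (row=2, col=0)  <- goal reached here
One shortest path (8 moves): (row=2, col=8) -> (row=2, col=7) -> (row=2, col=6) -> (row=2, col=5) -> (row=2, col=4) -> (row=2, col=3) -> (row=2, col=2) -> (row=2, col=1) -> (row=2, col=0)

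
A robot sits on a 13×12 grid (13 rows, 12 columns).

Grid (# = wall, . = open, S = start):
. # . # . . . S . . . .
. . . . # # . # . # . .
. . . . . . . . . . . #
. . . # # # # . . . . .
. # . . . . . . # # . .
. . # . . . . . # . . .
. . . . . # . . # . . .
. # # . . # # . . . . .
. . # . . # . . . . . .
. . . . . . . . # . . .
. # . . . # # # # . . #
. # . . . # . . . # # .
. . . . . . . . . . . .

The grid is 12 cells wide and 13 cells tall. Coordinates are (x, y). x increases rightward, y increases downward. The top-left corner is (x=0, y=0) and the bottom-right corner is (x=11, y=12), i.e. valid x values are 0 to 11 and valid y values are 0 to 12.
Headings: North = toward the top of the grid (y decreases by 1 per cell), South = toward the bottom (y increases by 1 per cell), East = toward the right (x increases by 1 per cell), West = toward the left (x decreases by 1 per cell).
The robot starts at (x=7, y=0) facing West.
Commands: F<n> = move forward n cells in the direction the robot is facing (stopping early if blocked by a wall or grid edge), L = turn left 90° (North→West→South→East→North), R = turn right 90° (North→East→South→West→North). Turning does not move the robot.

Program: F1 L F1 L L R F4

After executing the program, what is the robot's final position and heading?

Start: (x=7, y=0), facing West
  F1: move forward 1, now at (x=6, y=0)
  L: turn left, now facing South
  F1: move forward 1, now at (x=6, y=1)
  L: turn left, now facing East
  L: turn left, now facing North
  R: turn right, now facing East
  F4: move forward 0/4 (blocked), now at (x=6, y=1)
Final: (x=6, y=1), facing East

Answer: Final position: (x=6, y=1), facing East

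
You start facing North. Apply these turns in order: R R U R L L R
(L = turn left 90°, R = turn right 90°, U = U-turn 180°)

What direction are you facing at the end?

Start: North
  R (right (90° clockwise)) -> East
  R (right (90° clockwise)) -> South
  U (U-turn (180°)) -> North
  R (right (90° clockwise)) -> East
  L (left (90° counter-clockwise)) -> North
  L (left (90° counter-clockwise)) -> West
  R (right (90° clockwise)) -> North
Final: North

Answer: Final heading: North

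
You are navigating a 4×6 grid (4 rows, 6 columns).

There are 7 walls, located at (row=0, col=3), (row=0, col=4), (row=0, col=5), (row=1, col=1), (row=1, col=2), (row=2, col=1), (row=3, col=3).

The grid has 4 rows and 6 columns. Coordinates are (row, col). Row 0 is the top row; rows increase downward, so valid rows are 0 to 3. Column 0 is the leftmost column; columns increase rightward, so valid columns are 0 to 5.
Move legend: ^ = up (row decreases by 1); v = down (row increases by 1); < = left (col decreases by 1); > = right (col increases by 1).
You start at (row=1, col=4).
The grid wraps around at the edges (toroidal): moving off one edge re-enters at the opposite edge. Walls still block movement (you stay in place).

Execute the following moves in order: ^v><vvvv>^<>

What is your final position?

Start: (row=1, col=4)
  ^ (up): blocked, stay at (row=1, col=4)
  v (down): (row=1, col=4) -> (row=2, col=4)
  > (right): (row=2, col=4) -> (row=2, col=5)
  < (left): (row=2, col=5) -> (row=2, col=4)
  v (down): (row=2, col=4) -> (row=3, col=4)
  [×3]v (down): blocked, stay at (row=3, col=4)
  > (right): (row=3, col=4) -> (row=3, col=5)
  ^ (up): (row=3, col=5) -> (row=2, col=5)
  < (left): (row=2, col=5) -> (row=2, col=4)
  > (right): (row=2, col=4) -> (row=2, col=5)
Final: (row=2, col=5)

Answer: Final position: (row=2, col=5)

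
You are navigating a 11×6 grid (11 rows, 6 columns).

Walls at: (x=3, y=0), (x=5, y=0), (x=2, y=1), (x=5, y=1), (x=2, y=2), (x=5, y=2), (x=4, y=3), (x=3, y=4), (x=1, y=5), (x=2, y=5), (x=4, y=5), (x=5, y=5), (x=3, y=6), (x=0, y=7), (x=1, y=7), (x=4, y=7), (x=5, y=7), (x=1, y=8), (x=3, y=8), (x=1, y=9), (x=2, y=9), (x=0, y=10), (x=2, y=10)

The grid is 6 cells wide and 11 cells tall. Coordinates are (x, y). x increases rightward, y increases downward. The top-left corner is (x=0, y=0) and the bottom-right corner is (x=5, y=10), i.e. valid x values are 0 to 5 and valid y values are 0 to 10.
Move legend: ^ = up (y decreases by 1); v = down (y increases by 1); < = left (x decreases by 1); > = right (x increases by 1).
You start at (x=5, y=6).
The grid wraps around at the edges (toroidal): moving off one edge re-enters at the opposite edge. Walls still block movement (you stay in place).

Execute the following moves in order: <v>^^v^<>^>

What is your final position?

Start: (x=5, y=6)
  < (left): (x=5, y=6) -> (x=4, y=6)
  v (down): blocked, stay at (x=4, y=6)
  > (right): (x=4, y=6) -> (x=5, y=6)
  ^ (up): blocked, stay at (x=5, y=6)
  ^ (up): blocked, stay at (x=5, y=6)
  v (down): blocked, stay at (x=5, y=6)
  ^ (up): blocked, stay at (x=5, y=6)
  < (left): (x=5, y=6) -> (x=4, y=6)
  > (right): (x=4, y=6) -> (x=5, y=6)
  ^ (up): blocked, stay at (x=5, y=6)
  > (right): (x=5, y=6) -> (x=0, y=6)
Final: (x=0, y=6)

Answer: Final position: (x=0, y=6)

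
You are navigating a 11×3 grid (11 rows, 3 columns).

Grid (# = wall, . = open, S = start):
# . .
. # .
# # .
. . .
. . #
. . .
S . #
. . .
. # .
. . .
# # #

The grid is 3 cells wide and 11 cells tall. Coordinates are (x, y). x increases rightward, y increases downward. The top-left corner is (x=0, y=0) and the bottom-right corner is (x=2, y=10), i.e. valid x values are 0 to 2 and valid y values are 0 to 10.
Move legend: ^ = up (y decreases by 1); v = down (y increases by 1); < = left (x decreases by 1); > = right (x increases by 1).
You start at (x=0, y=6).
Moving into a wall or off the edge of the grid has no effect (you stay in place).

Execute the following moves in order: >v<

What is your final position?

Start: (x=0, y=6)
  > (right): (x=0, y=6) -> (x=1, y=6)
  v (down): (x=1, y=6) -> (x=1, y=7)
  < (left): (x=1, y=7) -> (x=0, y=7)
Final: (x=0, y=7)

Answer: Final position: (x=0, y=7)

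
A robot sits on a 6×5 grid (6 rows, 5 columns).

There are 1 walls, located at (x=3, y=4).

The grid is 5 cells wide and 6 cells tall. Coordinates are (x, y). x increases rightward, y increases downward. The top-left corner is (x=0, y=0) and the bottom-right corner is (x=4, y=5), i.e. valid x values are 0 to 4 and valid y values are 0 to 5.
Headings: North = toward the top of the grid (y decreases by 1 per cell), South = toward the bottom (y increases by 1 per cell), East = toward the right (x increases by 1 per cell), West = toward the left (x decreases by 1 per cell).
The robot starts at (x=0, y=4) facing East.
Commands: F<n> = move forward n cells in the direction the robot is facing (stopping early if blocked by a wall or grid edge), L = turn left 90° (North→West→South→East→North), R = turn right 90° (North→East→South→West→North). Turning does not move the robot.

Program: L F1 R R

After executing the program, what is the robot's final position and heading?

Start: (x=0, y=4), facing East
  L: turn left, now facing North
  F1: move forward 1, now at (x=0, y=3)
  R: turn right, now facing East
  R: turn right, now facing South
Final: (x=0, y=3), facing South

Answer: Final position: (x=0, y=3), facing South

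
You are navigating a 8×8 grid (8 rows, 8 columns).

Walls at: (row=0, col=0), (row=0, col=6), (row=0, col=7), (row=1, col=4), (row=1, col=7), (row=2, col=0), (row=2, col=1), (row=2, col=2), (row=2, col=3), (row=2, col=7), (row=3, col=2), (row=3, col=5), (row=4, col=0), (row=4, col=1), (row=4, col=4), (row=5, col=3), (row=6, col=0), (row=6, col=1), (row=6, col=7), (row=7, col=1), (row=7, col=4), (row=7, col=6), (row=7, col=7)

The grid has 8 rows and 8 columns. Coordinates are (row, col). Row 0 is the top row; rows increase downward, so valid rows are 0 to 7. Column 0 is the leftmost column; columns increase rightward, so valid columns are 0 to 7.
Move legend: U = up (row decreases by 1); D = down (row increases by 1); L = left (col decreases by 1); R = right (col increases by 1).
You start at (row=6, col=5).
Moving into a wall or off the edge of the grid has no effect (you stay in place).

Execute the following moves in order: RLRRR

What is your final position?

Answer: Final position: (row=6, col=6)

Derivation:
Start: (row=6, col=5)
  R (right): (row=6, col=5) -> (row=6, col=6)
  L (left): (row=6, col=6) -> (row=6, col=5)
  R (right): (row=6, col=5) -> (row=6, col=6)
  R (right): blocked, stay at (row=6, col=6)
  R (right): blocked, stay at (row=6, col=6)
Final: (row=6, col=6)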